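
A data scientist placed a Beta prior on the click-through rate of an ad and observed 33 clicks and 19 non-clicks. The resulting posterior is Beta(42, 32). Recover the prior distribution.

Beta(9, 13)

A Beta(a, b) prior with s successes and f failures in binomial data gives a Beta(a+s, b+f) posterior.
Subtract the data counts: 42−33=9, 32−19=13.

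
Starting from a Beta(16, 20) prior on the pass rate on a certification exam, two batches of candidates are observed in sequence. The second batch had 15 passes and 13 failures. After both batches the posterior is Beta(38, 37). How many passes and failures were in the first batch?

7 passes and 4 failures

Sequential conjugate updates are equivalent to a single update on the pooled data, so total successes = posterior α − prior α and total failures = posterior β − prior β.
Total across both batches: 38−16=22 passes, 37−20=17 failures.
Subtract the second batch: 22−15=7 passes and 17−13=4 failures.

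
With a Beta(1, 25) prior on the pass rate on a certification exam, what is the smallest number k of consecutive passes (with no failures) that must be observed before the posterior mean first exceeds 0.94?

k = 391

After k passes and 0 failures the posterior is Beta(1+k, 25), with mean (1+k)/(1+25+k).
Set (1+k)/(26+k) > 0.94 and solve: k > (0.94·26 − 1)/(1 − 0.94) = 390.667.
The smallest integer exceeding 390.667 is 391.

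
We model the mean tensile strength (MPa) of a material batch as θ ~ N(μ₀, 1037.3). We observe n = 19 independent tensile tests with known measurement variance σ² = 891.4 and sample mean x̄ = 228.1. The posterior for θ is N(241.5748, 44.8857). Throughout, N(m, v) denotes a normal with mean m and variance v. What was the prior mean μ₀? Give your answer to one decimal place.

With known observation variance, the Normal–Normal posterior has precision τ_n = τ₀ + n/σ² and mean μ_n = (τ₀μ₀ + (n/σ²)x̄)/τ_n.
Here τ₀ = 1/1037.3 = 0.000964 and τ_data = 19/891.4 = 0.021315, so τ_n = 0.022279.
Rearranging for μ₀: μ₀ = (μ_n·τ_n − τ_data·x̄)/τ₀ = (241.5748·0.022279 − 0.021315·228.1) / 0.000964 = 0.520093/0.000964 ≈ 539.5.

μ₀ = 539.5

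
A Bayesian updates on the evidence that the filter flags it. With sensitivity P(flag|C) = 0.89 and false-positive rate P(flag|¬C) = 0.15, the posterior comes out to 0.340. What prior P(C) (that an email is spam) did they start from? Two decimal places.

P(C) = 0.08

Bayes' rule in odds form gives O(C|E) = O(C)·[P(E|C)/P(E|¬C)], hence O(C) = O(C|E)/LR.
Posterior odds = 0.340/(1−0.340) = 0.5152. LR = 0.89/0.15 = 5.9333.
Prior odds = 0.5152/5.9333 = 0.0868, so P(C) = 0.0868/(1+0.0868) ≈ 0.08.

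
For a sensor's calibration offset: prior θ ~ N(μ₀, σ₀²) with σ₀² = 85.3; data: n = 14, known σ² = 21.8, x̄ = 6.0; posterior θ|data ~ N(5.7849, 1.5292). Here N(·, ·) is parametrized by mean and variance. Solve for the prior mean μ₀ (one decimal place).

μ₀ = -6.0

The posterior mean is a precision-weighted average: μ_n = (τ₀μ₀ + τ_data·x̄)/(τ₀+τ_data), with τ₀=1/σ₀² and τ_data=n/σ².
Here τ₀ = 1/85.3 = 0.011723 and τ_data = 14/21.8 = 0.642202, so τ_n = 0.653925.
Rearranging for μ₀: μ₀ = (μ_n·τ_n − τ_data·x̄)/τ₀ = (5.7849·0.653925 − 0.642202·6.0) / 0.011723 = -0.070321/0.011723 ≈ -6.0.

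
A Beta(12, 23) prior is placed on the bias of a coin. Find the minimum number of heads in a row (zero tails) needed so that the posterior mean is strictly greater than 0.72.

After k heads and 0 tails the posterior is Beta(12+k, 23), with mean (12+k)/(12+23+k).
Set (12+k)/(35+k) > 0.72 and solve: k > (0.72·35 − 12)/(1 − 0.72) = 47.143.
The smallest integer exceeding 47.143 is 48, and checking k=48: (60)/(83) = 0.7229 > 0.72.

k = 48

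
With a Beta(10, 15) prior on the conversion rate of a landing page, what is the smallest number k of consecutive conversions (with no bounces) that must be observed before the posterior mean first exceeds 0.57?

After k conversions and 0 bounces the posterior is Beta(10+k, 15), with mean (10+k)/(10+15+k).
Set (10+k)/(25+k) > 0.57 and solve: k > (0.57·25 − 10)/(1 − 0.57) = 9.884.
The smallest integer exceeding 9.884 is 10, and checking k=10: (20)/(35) = 0.5714 > 0.57.

k = 10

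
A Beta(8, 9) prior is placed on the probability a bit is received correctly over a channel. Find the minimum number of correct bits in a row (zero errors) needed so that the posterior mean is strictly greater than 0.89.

After k correct bits and 0 errors the posterior is Beta(8+k, 9), with mean (8+k)/(8+9+k).
Set (8+k)/(17+k) > 0.89 and solve: k > (0.89·17 − 8)/(1 − 0.89) = 64.818.
The smallest integer exceeding 64.818 is 65.

k = 65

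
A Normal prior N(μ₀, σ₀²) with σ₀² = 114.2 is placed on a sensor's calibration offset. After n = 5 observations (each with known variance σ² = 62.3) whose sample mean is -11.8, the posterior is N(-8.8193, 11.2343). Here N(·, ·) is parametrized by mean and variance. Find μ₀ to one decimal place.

μ₀ = 18.5

The posterior mean is a precision-weighted average: μ_n = (τ₀μ₀ + τ_data·x̄)/(τ₀+τ_data), with τ₀=1/σ₀² and τ_data=n/σ².
Here τ₀ = 1/114.2 = 0.008757 and τ_data = 5/62.3 = 0.080257, so τ_n = 0.089014.
Rearranging for μ₀: μ₀ = (μ_n·τ_n − τ_data·x̄)/τ₀ = (-8.8193·0.089014 − 0.080257·-11.8) / 0.008757 = 0.161991/0.008757 ≈ 18.5.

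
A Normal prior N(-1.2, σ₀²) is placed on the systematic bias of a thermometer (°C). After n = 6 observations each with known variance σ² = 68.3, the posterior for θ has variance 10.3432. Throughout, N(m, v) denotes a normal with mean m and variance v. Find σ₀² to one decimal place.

σ₀² = 113.2

For the Normal–Normal model with known σ², precisions add: τ_n = τ₀ + n/σ².
So 1/σ₀² = 1/10.3432 − 6/68.3 = 0.096682 − 0.087848 = 0.008834.
Hence σ₀² = 1/0.008834 ≈ 113.2.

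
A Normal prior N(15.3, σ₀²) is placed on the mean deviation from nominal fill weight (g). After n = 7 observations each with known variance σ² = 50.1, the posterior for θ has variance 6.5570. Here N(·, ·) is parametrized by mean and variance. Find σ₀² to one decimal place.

Posterior precision equals prior precision plus data precision: 1/σ_n² = 1/σ₀² + n/σ².
So 1/σ₀² = 1/6.5570 − 7/50.1 = 0.152509 − 0.139721 = 0.012788.
Hence σ₀² = 1/0.012788 ≈ 78.2.

σ₀² = 78.2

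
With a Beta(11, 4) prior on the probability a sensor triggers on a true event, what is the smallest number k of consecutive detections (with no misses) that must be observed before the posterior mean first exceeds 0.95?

k = 66

After k detections and 0 misses the posterior is Beta(11+k, 4), with mean (11+k)/(11+4+k).
Set (11+k)/(15+k) > 0.95 and solve: k > (0.95·15 − 11)/(1 − 0.95) = 65.000.
The smallest integer exceeding 65.000 is 66.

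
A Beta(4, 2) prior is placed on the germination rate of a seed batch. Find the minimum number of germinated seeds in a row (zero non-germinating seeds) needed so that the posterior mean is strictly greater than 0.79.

k = 4

After k germinated seeds and 0 non-germinating seeds the posterior is Beta(4+k, 2), with mean (4+k)/(4+2+k).
Set (4+k)/(6+k) > 0.79 and solve: k > (0.79·6 − 4)/(1 − 0.79) = 3.524.
The smallest integer exceeding 3.524 is 4, and checking k=4: (8)/(10) = 0.8000 > 0.79.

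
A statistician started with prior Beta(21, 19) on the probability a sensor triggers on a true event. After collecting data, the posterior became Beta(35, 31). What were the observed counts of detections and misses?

14 detections and 12 misses

A Beta(a, b) prior with s successes and f failures in binomial data gives a Beta(a+s, b+f) posterior.
So s = 35 − 21 = 14 and f = 31 − 19 = 12.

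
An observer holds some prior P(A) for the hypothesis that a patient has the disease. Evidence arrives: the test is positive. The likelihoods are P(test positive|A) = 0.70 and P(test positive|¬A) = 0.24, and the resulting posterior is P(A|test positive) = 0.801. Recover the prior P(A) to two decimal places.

P(A) = 0.58

Bayes' rule in odds form gives O(A|E) = O(A)·[P(E|A)/P(E|¬A)], hence O(A) = O(A|E)/LR.
Posterior odds = 0.801/(1−0.801) = 4.0251. LR = 0.70/0.24 = 2.9167.
Prior odds = 4.0251/2.9167 = 1.3800, so P(A) = 1.3800/(1+1.3800) ≈ 0.58.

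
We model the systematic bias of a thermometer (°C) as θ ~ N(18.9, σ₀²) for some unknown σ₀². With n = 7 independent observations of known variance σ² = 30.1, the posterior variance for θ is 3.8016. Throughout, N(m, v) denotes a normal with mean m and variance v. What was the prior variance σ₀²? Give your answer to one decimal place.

Posterior precision equals prior precision plus data precision: 1/σ_n² = 1/σ₀² + n/σ².
So 1/σ₀² = 1/3.8016 − 7/30.1 = 0.263047 − 0.232558 = 0.030489.
Hence σ₀² = 1/0.030489 ≈ 32.8.

σ₀² = 32.8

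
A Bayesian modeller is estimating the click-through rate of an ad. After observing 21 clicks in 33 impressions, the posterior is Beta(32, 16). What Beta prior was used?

Beta(11, 4)

A Beta(a, b) prior with s successes and f failures in binomial data gives a Beta(a+s, b+f) posterior.
Subtract the data counts: 32−21=11, 16−12=4.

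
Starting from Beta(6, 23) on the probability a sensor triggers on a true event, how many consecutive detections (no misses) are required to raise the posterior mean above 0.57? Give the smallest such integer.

After k detections and 0 misses the posterior is Beta(6+k, 23), with mean (6+k)/(6+23+k).
Set (6+k)/(29+k) > 0.57 and solve: k > (0.57·29 − 6)/(1 − 0.57) = 24.488.
The smallest integer exceeding 24.488 is 25.

k = 25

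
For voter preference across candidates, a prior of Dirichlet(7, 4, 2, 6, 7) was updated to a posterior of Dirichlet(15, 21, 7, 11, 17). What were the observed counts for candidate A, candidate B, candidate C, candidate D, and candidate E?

counts (8, 17, 5, 5, 10)

For a Dirichlet(α) prior with multinomial counts c, the posterior is Dirichlet(α + c) componentwise.
Counts are posterior − prior componentwise: 15−7=8, 21−4=17, 7−2=5, 11−6=5, 17−7=10.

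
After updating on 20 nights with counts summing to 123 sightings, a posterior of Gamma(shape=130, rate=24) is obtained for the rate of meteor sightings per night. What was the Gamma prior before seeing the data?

Gamma–Poisson conjugacy: posterior shape = α + Σxᵢ, posterior rate = β + n.
So α = 130 − 123 = 7 and β = 24 − 20 = 4.

Gamma(shape=7, rate=4)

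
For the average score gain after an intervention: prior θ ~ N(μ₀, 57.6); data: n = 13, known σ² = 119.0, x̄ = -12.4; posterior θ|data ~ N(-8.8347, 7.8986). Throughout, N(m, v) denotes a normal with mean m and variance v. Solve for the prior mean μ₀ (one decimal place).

μ₀ = 13.6

The posterior mean is a precision-weighted average: μ_n = (τ₀μ₀ + τ_data·x̄)/(τ₀+τ_data), with τ₀=1/σ₀² and τ_data=n/σ².
Here τ₀ = 1/57.6 = 0.017361 and τ_data = 13/119.0 = 0.109244, so τ_n = 0.126605.
Rearranging for μ₀: μ₀ = (μ_n·τ_n − τ_data·x̄)/τ₀ = (-8.8347·0.126605 − 0.109244·-12.4) / 0.017361 = 0.236108/0.017361 ≈ 13.6.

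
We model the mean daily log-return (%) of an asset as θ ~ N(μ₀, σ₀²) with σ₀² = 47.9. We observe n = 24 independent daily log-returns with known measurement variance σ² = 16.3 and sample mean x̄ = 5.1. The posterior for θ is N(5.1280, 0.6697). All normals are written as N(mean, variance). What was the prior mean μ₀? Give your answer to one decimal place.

μ₀ = 7.1

The posterior mean is a precision-weighted average: μ_n = (τ₀μ₀ + τ_data·x̄)/(τ₀+τ_data), with τ₀=1/σ₀² and τ_data=n/σ².
Here τ₀ = 1/47.9 = 0.020877 and τ_data = 24/16.3 = 1.472393, so τ_n = 1.493270.
Rearranging for μ₀: μ₀ = (μ_n·τ_n − τ_data·x̄)/τ₀ = (5.1280·1.493270 − 1.472393·5.1) / 0.020877 = 0.148284/0.020877 ≈ 7.1.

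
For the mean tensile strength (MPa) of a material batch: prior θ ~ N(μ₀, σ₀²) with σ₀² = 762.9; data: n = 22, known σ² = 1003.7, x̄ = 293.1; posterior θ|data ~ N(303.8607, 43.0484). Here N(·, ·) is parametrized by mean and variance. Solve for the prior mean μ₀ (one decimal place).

With known observation variance, the Normal–Normal posterior has precision τ_n = τ₀ + n/σ² and mean μ_n = (τ₀μ₀ + (n/σ²)x̄)/τ_n.
Here τ₀ = 1/762.9 = 0.001311 and τ_data = 22/1003.7 = 0.021919, so τ_n = 0.023230.
Rearranging for μ₀: μ₀ = (μ_n·τ_n − τ_data·x̄)/τ₀ = (303.8607·0.023230 − 0.021919·293.1) / 0.001311 = 0.634225/0.001311 ≈ 483.8.

μ₀ = 483.8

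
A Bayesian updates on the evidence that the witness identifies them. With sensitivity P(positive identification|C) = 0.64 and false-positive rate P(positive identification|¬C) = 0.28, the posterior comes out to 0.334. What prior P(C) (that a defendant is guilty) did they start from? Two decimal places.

P(C) = 0.18

Bayes' rule in odds form gives O(C|E) = O(C)·[P(E|C)/P(E|¬C)], hence O(C) = O(C|E)/LR.
Posterior odds = 0.334/(1−0.334) = 0.5015. LR = 0.64/0.28 = 2.2857.
Prior odds = 0.5015/2.2857 = 0.2194, so P(C) = 0.2194/(1+0.2194) ≈ 0.18.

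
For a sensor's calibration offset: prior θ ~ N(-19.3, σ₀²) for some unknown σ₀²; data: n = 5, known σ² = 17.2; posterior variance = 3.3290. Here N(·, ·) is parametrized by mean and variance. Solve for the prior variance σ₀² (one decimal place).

σ₀² = 103.2

For the Normal–Normal model with known σ², precisions add: τ_n = τ₀ + n/σ².
So 1/σ₀² = 1/3.3290 − 5/17.2 = 0.300391 − 0.290698 = 0.009693.
Hence σ₀² = 1/0.009693 ≈ 103.2.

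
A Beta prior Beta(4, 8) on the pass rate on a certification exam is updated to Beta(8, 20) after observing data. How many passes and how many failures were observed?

Beta is conjugate to the binomial likelihood: posterior = Beta(α+s, β+f).
So s = 8 − 4 = 4 and f = 20 − 8 = 12.

4 passes and 12 failures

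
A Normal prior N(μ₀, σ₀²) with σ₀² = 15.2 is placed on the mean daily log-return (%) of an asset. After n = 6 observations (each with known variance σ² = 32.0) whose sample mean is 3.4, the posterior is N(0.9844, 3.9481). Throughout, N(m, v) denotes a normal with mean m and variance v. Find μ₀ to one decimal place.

The posterior mean is a precision-weighted average: μ_n = (τ₀μ₀ + τ_data·x̄)/(τ₀+τ_data), with τ₀=1/σ₀² and τ_data=n/σ².
Here τ₀ = 1/15.2 = 0.065789 and τ_data = 6/32.0 = 0.187500, so τ_n = 0.253289.
Rearranging for μ₀: μ₀ = (μ_n·τ_n − τ_data·x̄)/τ₀ = (0.9844·0.253289 − 0.187500·3.4) / 0.065789 = -0.388162/0.065789 ≈ -5.9.

μ₀ = -5.9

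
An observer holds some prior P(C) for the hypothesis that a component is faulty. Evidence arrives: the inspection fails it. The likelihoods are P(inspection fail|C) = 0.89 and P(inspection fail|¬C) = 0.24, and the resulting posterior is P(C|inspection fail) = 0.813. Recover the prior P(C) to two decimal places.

P(C) = 0.54

Bayes' rule in odds form gives O(C|E) = O(C)·[P(E|C)/P(E|¬C)], hence O(C) = O(C|E)/LR.
Posterior odds = 0.813/(1−0.813) = 4.3476. LR = 0.89/0.24 = 3.7083.
Prior odds = 4.3476/3.7083 = 1.1724, so P(C) = 1.1724/(1+1.1724) ≈ 0.54.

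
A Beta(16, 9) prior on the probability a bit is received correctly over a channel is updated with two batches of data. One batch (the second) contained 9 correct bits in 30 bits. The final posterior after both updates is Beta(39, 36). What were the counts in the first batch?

Sequential conjugate updates are equivalent to a single update on the pooled data, so total successes = posterior α − prior α and total failures = posterior β − prior β.
Total across both batches: 39−16=23 correct bits, 36−9=27 errors.
Subtract the second batch: 23−9=14 correct bits and 27−21=6 errors.

14 correct bits and 6 errors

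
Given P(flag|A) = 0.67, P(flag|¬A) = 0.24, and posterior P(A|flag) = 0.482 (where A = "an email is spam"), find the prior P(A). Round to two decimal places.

In odds form, posterior odds = prior odds × likelihood ratio, so prior odds = posterior odds ÷ LR.
Posterior odds = 0.482/(1−0.482) = 0.9305. LR = 0.67/0.24 = 2.7917.
Prior odds = 0.9305/2.7917 = 0.3333, so P(A) = 0.3333/(1+0.3333) ≈ 0.25.

P(A) = 0.25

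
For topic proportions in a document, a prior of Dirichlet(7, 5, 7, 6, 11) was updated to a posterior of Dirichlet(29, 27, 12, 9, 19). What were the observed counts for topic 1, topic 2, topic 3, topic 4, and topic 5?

counts (22, 22, 5, 3, 8)

For a Dirichlet(α) prior with multinomial counts c, the posterior is Dirichlet(α + c) componentwise.
Counts are posterior − prior componentwise: 29−7=22, 27−5=22, 12−7=5, 9−6=3, 19−11=8.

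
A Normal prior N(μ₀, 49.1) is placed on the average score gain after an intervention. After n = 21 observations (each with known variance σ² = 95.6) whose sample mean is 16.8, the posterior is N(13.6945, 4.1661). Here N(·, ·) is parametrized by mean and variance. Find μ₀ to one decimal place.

μ₀ = -19.8

With known observation variance, the Normal–Normal posterior has precision τ_n = τ₀ + n/σ² and mean μ_n = (τ₀μ₀ + (n/σ²)x̄)/τ_n.
Here τ₀ = 1/49.1 = 0.020367 and τ_data = 21/95.6 = 0.219665, so τ_n = 0.240032.
Rearranging for μ₀: μ₀ = (μ_n·τ_n − τ_data·x̄)/τ₀ = (13.6945·0.240032 − 0.219665·16.8) / 0.020367 = -0.403254/0.020367 ≈ -19.8.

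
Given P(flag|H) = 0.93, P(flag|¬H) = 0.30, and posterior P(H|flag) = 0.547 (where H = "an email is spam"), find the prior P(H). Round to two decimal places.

P(H) = 0.28

In odds form, posterior odds = prior odds × likelihood ratio, so prior odds = posterior odds ÷ LR.
Posterior odds = 0.547/(1−0.547) = 1.2075. LR = 0.93/0.30 = 3.1000.
Prior odds = 1.2075/3.1000 = 0.3895, so P(H) = 0.3895/(1+0.3895) ≈ 0.28.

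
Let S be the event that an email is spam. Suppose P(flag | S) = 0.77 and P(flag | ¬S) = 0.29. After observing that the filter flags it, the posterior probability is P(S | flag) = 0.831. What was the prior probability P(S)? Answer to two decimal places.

Bayes' rule in odds form gives O(S|E) = O(S)·[P(E|S)/P(E|¬S)], hence O(S) = O(S|E)/LR.
Posterior odds = 0.831/(1−0.831) = 4.9172. LR = 0.77/0.29 = 2.6552.
Prior odds = 4.9172/2.6552 = 1.8519, so P(S) = 1.8519/(1+1.8519) ≈ 0.65.

P(S) = 0.65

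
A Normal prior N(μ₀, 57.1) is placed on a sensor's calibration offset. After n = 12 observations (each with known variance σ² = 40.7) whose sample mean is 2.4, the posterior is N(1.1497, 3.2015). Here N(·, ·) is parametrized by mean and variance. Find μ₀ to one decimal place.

With known observation variance, the Normal–Normal posterior has precision τ_n = τ₀ + n/σ² and mean μ_n = (τ₀μ₀ + (n/σ²)x̄)/τ_n.
Here τ₀ = 1/57.1 = 0.017513 and τ_data = 12/40.7 = 0.294840, so τ_n = 0.312353.
Rearranging for μ₀: μ₀ = (μ_n·τ_n − τ_data·x̄)/τ₀ = (1.1497·0.312353 − 0.294840·2.4) / 0.017513 = -0.348504/0.017513 ≈ -19.9.

μ₀ = -19.9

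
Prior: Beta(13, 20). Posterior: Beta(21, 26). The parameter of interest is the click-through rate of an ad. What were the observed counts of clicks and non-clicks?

8 clicks and 6 non-clicks

Under Beta–binomial conjugacy the posterior parameters are (α+s, β+f).
Match parameters: s=21−13=8, f=26−20=6.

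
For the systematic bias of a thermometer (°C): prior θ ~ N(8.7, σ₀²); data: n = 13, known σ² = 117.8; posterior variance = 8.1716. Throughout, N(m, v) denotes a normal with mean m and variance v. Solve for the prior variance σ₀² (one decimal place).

Posterior precision equals prior precision plus data precision: 1/σ_n² = 1/σ₀² + n/σ².
So 1/σ₀² = 1/8.1716 − 13/117.8 = 0.122375 − 0.110357 = 0.012018.
Hence σ₀² = 1/0.012018 ≈ 83.2.

σ₀² = 83.2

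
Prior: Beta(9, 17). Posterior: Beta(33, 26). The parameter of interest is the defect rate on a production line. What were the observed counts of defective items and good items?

A Beta(α, β) prior with s successes and f failures in binomial data gives a Beta(α+s, β+f) posterior.
So s = 33 − 9 = 24 and f = 26 − 17 = 9.

24 defective items and 9 good items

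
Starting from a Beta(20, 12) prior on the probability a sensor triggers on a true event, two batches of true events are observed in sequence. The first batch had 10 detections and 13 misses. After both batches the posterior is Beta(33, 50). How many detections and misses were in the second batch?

3 detections and 25 misses

Because Beta–binomial updating is additive in the counts, the combined data contributed (α_post−α_prior, β_post−β_prior) successes and failures.
Total across both batches: 33−20=13 detections, 50−12=38 misses.
Subtract the first batch: 13−10=3 detections and 38−13=25 misses.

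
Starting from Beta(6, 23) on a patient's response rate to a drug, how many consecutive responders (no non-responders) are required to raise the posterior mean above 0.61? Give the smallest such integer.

k = 30

After k responders and 0 non-responders the posterior is Beta(6+k, 23), with mean (6+k)/(6+23+k).
Set (6+k)/(29+k) > 0.61 and solve: k > (0.61·29 − 6)/(1 − 0.61) = 29.974.
The smallest integer exceeding 29.974 is 30, and checking k=30: (36)/(59) = 0.6102 > 0.61.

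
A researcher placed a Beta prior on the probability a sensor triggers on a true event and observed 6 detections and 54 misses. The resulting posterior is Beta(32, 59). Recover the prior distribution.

Beta(26, 5)

A Beta(a, b) prior with s successes and f failures in binomial data gives a Beta(a+s, b+f) posterior.
Subtract the data counts: 32−6=26, 59−54=5.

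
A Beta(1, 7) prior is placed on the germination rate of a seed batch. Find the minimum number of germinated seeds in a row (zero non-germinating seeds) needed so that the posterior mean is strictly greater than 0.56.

k = 8

After k germinated seeds and 0 non-germinating seeds the posterior is Beta(1+k, 7), with mean (1+k)/(1+7+k).
Set (1+k)/(8+k) > 0.56 and solve: k > (0.56·8 − 1)/(1 − 0.56) = 7.909.
The smallest integer exceeding 7.909 is 8.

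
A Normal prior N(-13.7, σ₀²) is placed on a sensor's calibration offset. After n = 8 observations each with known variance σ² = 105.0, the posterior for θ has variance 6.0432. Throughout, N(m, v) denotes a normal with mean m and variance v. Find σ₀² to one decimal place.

Posterior precision equals prior precision plus data precision: 1/σ_n² = 1/σ₀² + n/σ².
So 1/σ₀² = 1/6.0432 − 8/105.0 = 0.165475 − 0.076190 = 0.089285.
Hence σ₀² = 1/0.089285 ≈ 11.2.

σ₀² = 11.2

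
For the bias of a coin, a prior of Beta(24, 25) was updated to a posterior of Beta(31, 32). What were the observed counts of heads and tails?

Under Beta–binomial conjugacy the posterior parameters are (a+s, b+f).
Match parameters: s=31−24=7, f=32−25=7.

7 heads and 7 tails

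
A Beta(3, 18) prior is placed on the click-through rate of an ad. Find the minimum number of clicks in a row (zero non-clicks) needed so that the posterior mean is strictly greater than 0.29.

After k clicks and 0 non-clicks the posterior is Beta(3+k, 18), with mean (3+k)/(3+18+k).
Set (3+k)/(21+k) > 0.29 and solve: k > (0.29·21 − 3)/(1 − 0.29) = 4.352.
The smallest integer exceeding 4.352 is 5, and checking k=5: (8)/(26) = 0.3077 > 0.29.

k = 5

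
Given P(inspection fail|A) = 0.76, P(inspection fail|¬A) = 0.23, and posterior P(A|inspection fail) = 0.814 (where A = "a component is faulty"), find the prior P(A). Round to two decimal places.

P(A) = 0.57

Bayes' rule in odds form gives O(A|E) = O(A)·[P(E|A)/P(E|¬A)], hence O(A) = O(A|E)/LR.
Posterior odds = 0.814/(1−0.814) = 4.3763. LR = 0.76/0.23 = 3.3043.
Prior odds = 4.3763/3.3043 = 1.3244, so P(A) = 1.3244/(1+1.3244) ≈ 0.57.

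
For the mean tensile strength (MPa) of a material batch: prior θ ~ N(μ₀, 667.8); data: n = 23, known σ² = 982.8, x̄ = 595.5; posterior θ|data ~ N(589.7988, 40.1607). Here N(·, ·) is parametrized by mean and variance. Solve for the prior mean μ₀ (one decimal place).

The posterior mean is a precision-weighted average: μ_n = (τ₀μ₀ + τ_data·x̄)/(τ₀+τ_data), with τ₀=1/σ₀² and τ_data=n/σ².
Here τ₀ = 1/667.8 = 0.001497 and τ_data = 23/982.8 = 0.023403, so τ_n = 0.024900.
Rearranging for μ₀: μ₀ = (μ_n·τ_n − τ_data·x̄)/τ₀ = (589.7988·0.024900 − 0.023403·595.5) / 0.001497 = 0.749504/0.001497 ≈ 500.7.

μ₀ = 500.7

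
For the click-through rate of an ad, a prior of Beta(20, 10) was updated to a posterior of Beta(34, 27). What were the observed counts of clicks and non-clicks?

14 clicks and 17 non-clicks

A Beta(α, β) prior with s successes and f failures in binomial data gives a Beta(α+s, β+f) posterior.
So s = 34 − 20 = 14 and f = 27 − 10 = 17.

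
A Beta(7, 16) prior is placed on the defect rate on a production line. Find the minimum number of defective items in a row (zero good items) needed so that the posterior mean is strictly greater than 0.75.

After k defective items and 0 good items the posterior is Beta(7+k, 16), with mean (7+k)/(7+16+k).
Set (7+k)/(23+k) > 0.75 and solve: k > (0.75·23 − 7)/(1 − 0.75) = 41.000.
The smallest integer exceeding 41.000 is 42.

k = 42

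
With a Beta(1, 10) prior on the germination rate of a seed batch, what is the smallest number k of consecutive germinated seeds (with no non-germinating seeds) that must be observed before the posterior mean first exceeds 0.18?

k = 2

After k germinated seeds and 0 non-germinating seeds the posterior is Beta(1+k, 10), with mean (1+k)/(1+10+k).
Set (1+k)/(11+k) > 0.18 and solve: k > (0.18·11 − 1)/(1 − 0.18) = 1.195.
The smallest integer exceeding 1.195 is 2, and checking k=2: (3)/(13) = 0.2308 > 0.18.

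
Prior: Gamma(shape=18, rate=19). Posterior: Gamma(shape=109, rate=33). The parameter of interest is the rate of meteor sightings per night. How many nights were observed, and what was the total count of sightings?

n = 14 nights with total 91 sightings

Gamma–Poisson conjugacy: posterior shape = α + Σxᵢ, posterior rate = β + n.
Matching: Σxᵢ = 109 − 18 = 91 and n = 33 − 19 = 14.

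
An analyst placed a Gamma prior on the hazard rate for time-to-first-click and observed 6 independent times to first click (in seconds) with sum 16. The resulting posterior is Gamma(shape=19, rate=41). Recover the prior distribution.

Gamma(shape=13, rate=25)

For an exponential likelihood with a Gamma(α, β) prior on the rate, n observations with total T give posterior Gamma(α+n, β+T).
So α = 19 − 6 = 13 and β = 41 − 16 = 25.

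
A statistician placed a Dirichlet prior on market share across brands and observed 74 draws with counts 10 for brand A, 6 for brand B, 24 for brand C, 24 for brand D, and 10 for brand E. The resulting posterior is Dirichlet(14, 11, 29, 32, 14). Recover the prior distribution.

For a Dirichlet(α) prior with multinomial counts c, the posterior is Dirichlet(α + c) componentwise.
Subtract each count from the matching posterior parameter: 14−10=4, 11−6=5, 29−24=5, 32−24=8, 14−10=4.

Dirichlet(4, 5, 5, 8, 4)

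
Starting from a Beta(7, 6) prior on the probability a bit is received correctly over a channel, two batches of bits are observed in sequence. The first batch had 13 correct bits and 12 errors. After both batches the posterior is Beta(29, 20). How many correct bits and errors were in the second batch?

9 correct bits and 2 errors

Sequential conjugate updates are equivalent to a single update on the pooled data, so total successes = posterior α − prior α and total failures = posterior β − prior β.
Total across both batches: 29−7=22 correct bits, 20−6=14 errors.
Subtract the first batch: 22−13=9 correct bits and 14−12=2 errors.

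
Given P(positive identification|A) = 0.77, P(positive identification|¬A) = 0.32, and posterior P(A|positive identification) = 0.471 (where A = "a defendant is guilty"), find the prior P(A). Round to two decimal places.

In odds form, posterior odds = prior odds × likelihood ratio, so prior odds = posterior odds ÷ LR.
Posterior odds = 0.471/(1−0.471) = 0.8904. LR = 0.77/0.32 = 2.4062.
Prior odds = 0.8904/2.4062 = 0.3700, so P(A) = 0.3700/(1+0.3700) ≈ 0.27.

P(A) = 0.27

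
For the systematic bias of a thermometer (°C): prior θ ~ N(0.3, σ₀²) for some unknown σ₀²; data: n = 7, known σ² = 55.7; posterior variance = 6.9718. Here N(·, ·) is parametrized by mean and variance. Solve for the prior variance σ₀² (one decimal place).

σ₀² = 56.3

Posterior precision equals prior precision plus data precision: 1/σ_n² = 1/σ₀² + n/σ².
So 1/σ₀² = 1/6.9718 − 7/55.7 = 0.143435 − 0.125673 = 0.017762.
Hence σ₀² = 1/0.017762 ≈ 56.3.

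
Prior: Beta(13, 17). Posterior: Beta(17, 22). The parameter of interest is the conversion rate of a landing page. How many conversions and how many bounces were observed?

4 conversions and 5 bounces

Under Beta–binomial conjugacy the posterior parameters are (a+s, b+f).
So s = 17 − 13 = 4 and f = 22 − 17 = 5.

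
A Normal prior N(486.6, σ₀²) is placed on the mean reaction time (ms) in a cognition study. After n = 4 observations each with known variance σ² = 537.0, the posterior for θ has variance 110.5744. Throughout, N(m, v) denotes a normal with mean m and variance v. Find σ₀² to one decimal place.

σ₀² = 627.0

For the Normal–Normal model with known σ², precisions add: τ_n = τ₀ + n/σ².
So 1/σ₀² = 1/110.5744 − 4/537.0 = 0.009044 − 0.007449 = 0.001595.
Hence σ₀² = 1/0.001595 ≈ 627.0.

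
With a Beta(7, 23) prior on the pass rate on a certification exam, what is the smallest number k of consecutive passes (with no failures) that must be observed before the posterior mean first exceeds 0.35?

k = 6

After k passes and 0 failures the posterior is Beta(7+k, 23), with mean (7+k)/(7+23+k).
Set (7+k)/(30+k) > 0.35 and solve: k > (0.35·30 − 7)/(1 − 0.35) = 5.385.
The smallest integer exceeding 5.385 is 6, and checking k=6: (13)/(36) = 0.3611 > 0.35.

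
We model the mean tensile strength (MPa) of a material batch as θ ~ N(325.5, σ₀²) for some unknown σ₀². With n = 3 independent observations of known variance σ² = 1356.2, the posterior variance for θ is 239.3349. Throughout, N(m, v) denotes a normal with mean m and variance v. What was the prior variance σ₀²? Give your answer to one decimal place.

For the Normal–Normal model with known σ², precisions add: τ_n = τ₀ + n/σ².
So 1/σ₀² = 1/239.3349 − 3/1356.2 = 0.004178 − 0.002212 = 0.001966.
Hence σ₀² = 1/0.001966 ≈ 508.6.

σ₀² = 508.6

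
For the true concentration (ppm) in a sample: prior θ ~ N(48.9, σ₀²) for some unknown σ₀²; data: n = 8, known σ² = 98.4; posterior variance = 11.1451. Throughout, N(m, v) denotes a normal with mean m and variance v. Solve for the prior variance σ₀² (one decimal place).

σ₀² = 118.7

Posterior precision equals prior precision plus data precision: 1/σ_n² = 1/σ₀² + n/σ².
So 1/σ₀² = 1/11.1451 − 8/98.4 = 0.089726 − 0.081301 = 0.008425.
Hence σ₀² = 1/0.008425 ≈ 118.7.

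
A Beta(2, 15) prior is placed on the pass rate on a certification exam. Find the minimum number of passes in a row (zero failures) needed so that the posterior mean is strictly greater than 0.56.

After k passes and 0 failures the posterior is Beta(2+k, 15), with mean (2+k)/(2+15+k).
Set (2+k)/(17+k) > 0.56 and solve: k > (0.56·17 − 2)/(1 − 0.56) = 17.091.
The smallest integer exceeding 17.091 is 18.

k = 18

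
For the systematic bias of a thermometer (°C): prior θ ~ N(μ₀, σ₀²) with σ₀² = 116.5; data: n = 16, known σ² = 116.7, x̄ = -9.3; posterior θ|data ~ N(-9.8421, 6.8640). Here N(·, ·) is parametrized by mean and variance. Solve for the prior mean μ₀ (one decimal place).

μ₀ = -18.5

The posterior mean is a precision-weighted average: μ_n = (τ₀μ₀ + τ_data·x̄)/(τ₀+τ_data), with τ₀=1/σ₀² and τ_data=n/σ².
Here τ₀ = 1/116.5 = 0.008584 and τ_data = 16/116.7 = 0.137104, so τ_n = 0.145688.
Rearranging for μ₀: μ₀ = (μ_n·τ_n − τ_data·x̄)/τ₀ = (-9.8421·0.145688 − 0.137104·-9.3) / 0.008584 = -0.158809/0.008584 ≈ -18.5.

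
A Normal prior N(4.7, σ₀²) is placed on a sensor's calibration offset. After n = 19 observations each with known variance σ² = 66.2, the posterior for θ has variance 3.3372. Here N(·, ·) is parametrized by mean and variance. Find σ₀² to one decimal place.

Posterior precision equals prior precision plus data precision: 1/σ_n² = 1/σ₀² + n/σ².
So 1/σ₀² = 1/3.3372 − 19/66.2 = 0.299652 − 0.287009 = 0.012643.
Hence σ₀² = 1/0.012643 ≈ 79.1.

σ₀² = 79.1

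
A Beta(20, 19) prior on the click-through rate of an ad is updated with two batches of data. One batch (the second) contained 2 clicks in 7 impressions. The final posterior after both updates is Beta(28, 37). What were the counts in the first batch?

Because Beta–binomial updating is additive in the counts, the combined data contributed (α_post−α_prior, β_post−β_prior) successes and failures.
Total across both batches: 28−20=8 clicks, 37−19=18 non-clicks.
Subtract the second batch: 8−2=6 clicks and 18−5=13 non-clicks.

6 clicks and 13 non-clicks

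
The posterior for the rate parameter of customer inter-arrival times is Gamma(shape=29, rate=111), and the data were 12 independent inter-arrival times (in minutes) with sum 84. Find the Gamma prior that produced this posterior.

Gamma(shape=17, rate=27)

Gamma–exponential conjugacy: posterior shape = α + n, posterior rate = β + Σtᵢ.
So α = 29 − 12 = 17 and β = 111 − 84 = 27.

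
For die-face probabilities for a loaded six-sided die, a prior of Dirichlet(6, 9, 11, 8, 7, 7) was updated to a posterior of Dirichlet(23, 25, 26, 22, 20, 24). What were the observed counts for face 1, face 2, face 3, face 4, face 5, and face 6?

counts (17, 16, 15, 14, 13, 17)

For a Dirichlet(α) prior with multinomial counts c, the posterior is Dirichlet(α + c) componentwise.
Counts are posterior − prior componentwise: 23−6=17, 25−9=16, 26−11=15, 22−8=14, 20−7=13, 24−7=17.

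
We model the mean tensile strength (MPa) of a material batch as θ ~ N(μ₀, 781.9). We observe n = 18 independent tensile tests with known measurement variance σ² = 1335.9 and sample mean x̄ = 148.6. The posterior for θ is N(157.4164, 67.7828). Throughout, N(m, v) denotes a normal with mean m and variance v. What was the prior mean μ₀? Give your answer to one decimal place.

With known observation variance, the Normal–Normal posterior has precision τ_n = τ₀ + n/σ² and mean μ_n = (τ₀μ₀ + (n/σ²)x̄)/τ_n.
Here τ₀ = 1/781.9 = 0.001279 and τ_data = 18/1335.9 = 0.013474, so τ_n = 0.014753.
Rearranging for μ₀: μ₀ = (μ_n·τ_n − τ_data·x̄)/τ₀ = (157.4164·0.014753 − 0.013474·148.6) / 0.001279 = 0.320128/0.001279 ≈ 250.3.

μ₀ = 250.3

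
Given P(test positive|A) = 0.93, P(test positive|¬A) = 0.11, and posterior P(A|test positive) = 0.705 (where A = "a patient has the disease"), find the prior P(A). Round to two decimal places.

Bayes' rule in odds form gives O(A|E) = O(A)·[P(E|A)/P(E|¬A)], hence O(A) = O(A|E)/LR.
Posterior odds = 0.705/(1−0.705) = 2.3898. LR = 0.93/0.11 = 8.4545.
Prior odds = 2.3898/8.4545 = 0.2827, so P(A) = 0.2827/(1+0.2827) ≈ 0.22.

P(A) = 0.22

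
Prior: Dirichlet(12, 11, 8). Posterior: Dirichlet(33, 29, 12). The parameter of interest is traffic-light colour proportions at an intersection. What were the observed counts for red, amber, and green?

counts (21, 18, 4)

For a Dirichlet(α) prior with multinomial counts c, the posterior is Dirichlet(α + c) componentwise.
Counts are posterior − prior componentwise: 33−12=21, 29−11=18, 12−8=4.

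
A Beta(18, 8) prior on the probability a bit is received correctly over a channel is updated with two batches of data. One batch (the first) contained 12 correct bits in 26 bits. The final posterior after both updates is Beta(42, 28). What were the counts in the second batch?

Because Beta–binomial updating is additive in the counts, the combined data contributed (α_post−α_prior, β_post−β_prior) successes and failures.
Total across both batches: 42−18=24 correct bits, 28−8=20 errors.
Subtract the first batch: 24−12=12 correct bits and 20−14=6 errors.

12 correct bits and 6 errors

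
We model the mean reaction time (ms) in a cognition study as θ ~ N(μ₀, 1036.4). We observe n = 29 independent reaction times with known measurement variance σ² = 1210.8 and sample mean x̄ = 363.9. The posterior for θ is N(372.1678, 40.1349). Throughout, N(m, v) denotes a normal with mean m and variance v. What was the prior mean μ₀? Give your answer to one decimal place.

With known observation variance, the Normal–Normal posterior has precision τ_n = τ₀ + n/σ² and mean μ_n = (τ₀μ₀ + (n/σ²)x̄)/τ_n.
Here τ₀ = 1/1036.4 = 0.000965 and τ_data = 29/1210.8 = 0.023951, so τ_n = 0.024916.
Rearranging for μ₀: μ₀ = (μ_n·τ_n − τ_data·x̄)/τ₀ = (372.1678·0.024916 − 0.023951·363.9) / 0.000965 = 0.557164/0.000965 ≈ 577.4.

μ₀ = 577.4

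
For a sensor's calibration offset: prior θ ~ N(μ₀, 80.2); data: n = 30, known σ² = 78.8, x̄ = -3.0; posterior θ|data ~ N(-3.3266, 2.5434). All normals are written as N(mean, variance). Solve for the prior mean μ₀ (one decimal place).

With known observation variance, the Normal–Normal posterior has precision τ_n = τ₀ + n/σ² and mean μ_n = (τ₀μ₀ + (n/σ²)x̄)/τ_n.
Here τ₀ = 1/80.2 = 0.012469 and τ_data = 30/78.8 = 0.380711, so τ_n = 0.393180.
Rearranging for μ₀: μ₀ = (μ_n·τ_n − τ_data·x̄)/τ₀ = (-3.3266·0.393180 − 0.380711·-3.0) / 0.012469 = -0.165820/0.012469 ≈ -13.3.

μ₀ = -13.3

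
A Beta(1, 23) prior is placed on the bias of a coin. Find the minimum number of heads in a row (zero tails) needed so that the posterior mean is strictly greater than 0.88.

After k heads and 0 tails the posterior is Beta(1+k, 23), with mean (1+k)/(1+23+k).
Set (1+k)/(24+k) > 0.88 and solve: k > (0.88·24 − 1)/(1 − 0.88) = 167.667.
The smallest integer exceeding 167.667 is 168, and checking k=168: (169)/(192) = 0.8802 > 0.88.

k = 168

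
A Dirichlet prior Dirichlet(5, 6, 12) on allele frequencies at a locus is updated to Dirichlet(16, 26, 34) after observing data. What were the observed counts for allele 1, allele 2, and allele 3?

For a Dirichlet(α) prior with multinomial counts c, the posterior is Dirichlet(α + c) componentwise.
Counts are posterior − prior componentwise: 16−5=11, 26−6=20, 34−12=22.

counts (11, 20, 22)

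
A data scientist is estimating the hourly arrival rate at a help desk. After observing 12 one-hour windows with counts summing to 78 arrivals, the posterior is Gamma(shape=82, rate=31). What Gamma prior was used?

Gamma(shape=4, rate=19)

Gamma–Poisson conjugacy: posterior shape = α + Σxᵢ, posterior rate = β + n.
So α = 82 − 78 = 4 and β = 31 − 12 = 19.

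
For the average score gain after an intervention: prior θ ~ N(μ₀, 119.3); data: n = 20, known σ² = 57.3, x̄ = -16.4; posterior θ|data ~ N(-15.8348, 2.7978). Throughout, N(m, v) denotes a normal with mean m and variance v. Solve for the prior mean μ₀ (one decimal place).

The posterior mean is a precision-weighted average: μ_n = (τ₀μ₀ + τ_data·x̄)/(τ₀+τ_data), with τ₀=1/σ₀² and τ_data=n/σ².
Here τ₀ = 1/119.3 = 0.008382 and τ_data = 20/57.3 = 0.349040, so τ_n = 0.357422.
Rearranging for μ₀: μ₀ = (μ_n·τ_n − τ_data·x̄)/τ₀ = (-15.8348·0.357422 − 0.349040·-16.4) / 0.008382 = 0.064550/0.008382 ≈ 7.7.

μ₀ = 7.7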